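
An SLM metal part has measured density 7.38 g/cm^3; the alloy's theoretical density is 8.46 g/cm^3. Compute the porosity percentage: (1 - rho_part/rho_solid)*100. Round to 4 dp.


Porosity = (1-7.38/8.46)*100 = 12.766 %


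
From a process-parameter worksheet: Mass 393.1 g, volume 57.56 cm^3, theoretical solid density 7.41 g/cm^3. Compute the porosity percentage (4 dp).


rho_part = 393.1 / 57.56 = 6.82939541 g/cm^3
Porosity = (1 - 6.82939541/7.41)*100 = 7.8354 %


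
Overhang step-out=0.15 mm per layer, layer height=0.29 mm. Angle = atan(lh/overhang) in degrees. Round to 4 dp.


angle = atan(0.29/0.15) = 62.6501 degrees


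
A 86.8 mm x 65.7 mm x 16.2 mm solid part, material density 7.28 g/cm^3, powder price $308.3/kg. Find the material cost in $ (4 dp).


V = 86.8 * 65.7 * 16.2 = 92384.712 mm^3 = 92.384712 cm^3
Mass = 92.384712 * 7.28 / 1000 = 0.6725607 kg
Cost = 0.6725607 * 308.3 = 207.3505 $


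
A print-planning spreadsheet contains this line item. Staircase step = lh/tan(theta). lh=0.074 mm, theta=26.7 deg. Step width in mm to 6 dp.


step = 0.074 / tan(26.7) = 0.147133 mm


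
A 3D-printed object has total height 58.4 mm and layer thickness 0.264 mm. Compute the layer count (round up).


Layers = ceil(58.4/0.264) = 222


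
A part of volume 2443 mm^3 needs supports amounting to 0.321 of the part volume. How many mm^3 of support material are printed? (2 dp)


V_support = 2443 * 0.321 = 784.2 mm^3


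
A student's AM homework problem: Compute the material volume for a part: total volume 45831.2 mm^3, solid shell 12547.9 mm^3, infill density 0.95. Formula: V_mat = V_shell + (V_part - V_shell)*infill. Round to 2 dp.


V_infill = (45831.2 - 12547.9) * 0.95 = 31619.14
V_total = 12547.9 + 31619.14 = 44167.04 mm^3


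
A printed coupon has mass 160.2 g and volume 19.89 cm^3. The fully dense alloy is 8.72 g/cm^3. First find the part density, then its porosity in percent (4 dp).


rho_part = 160.2 / 19.89 = 8.05429864 g/cm^3
Porosity = (1 - 8.05429864/8.72)*100 = 7.6342 %


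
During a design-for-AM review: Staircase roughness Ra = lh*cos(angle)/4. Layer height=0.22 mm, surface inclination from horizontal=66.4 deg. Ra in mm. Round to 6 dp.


Ra = 0.22 * cos(66.4) / 4 = 0.022019 mm


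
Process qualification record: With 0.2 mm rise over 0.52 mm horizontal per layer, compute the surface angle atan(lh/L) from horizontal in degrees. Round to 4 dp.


angle = atan(0.2/0.52) = 21.0375 degrees


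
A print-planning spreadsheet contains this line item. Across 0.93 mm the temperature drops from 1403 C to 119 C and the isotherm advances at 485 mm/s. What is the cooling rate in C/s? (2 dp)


G = (1403-119)/0.93 = 1380.64516129 C/mm
CR = 1380.64516129 * 485 = 669612.9 C/s


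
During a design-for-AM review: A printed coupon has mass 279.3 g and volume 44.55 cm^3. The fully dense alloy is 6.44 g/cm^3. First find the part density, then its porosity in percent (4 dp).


rho_part = 279.3 / 44.55 = 6.26936027 g/cm^3
Porosity = (1 - 6.26936027/6.44)*100 = 2.6497 %


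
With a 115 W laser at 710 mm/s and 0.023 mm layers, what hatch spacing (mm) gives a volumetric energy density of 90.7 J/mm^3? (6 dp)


h = 115 / (90.7*710*0.023) = 0.077643 mm


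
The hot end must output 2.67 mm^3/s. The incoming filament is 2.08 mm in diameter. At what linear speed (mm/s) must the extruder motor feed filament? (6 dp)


A = pi*(2.08/2)^2 = 3.397947
v = 2.67 / 3.397947 = 0.785769 mm/s


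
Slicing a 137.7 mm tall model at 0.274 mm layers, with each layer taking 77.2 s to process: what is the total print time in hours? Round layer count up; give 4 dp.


Layers = ceil(137.7/0.274) = 503
t = 503 * 77.2 / 3600 = 10.7866 hrs


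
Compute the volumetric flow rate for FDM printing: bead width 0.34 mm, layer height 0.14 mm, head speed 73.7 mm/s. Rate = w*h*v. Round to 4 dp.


Rate = 0.34 * 0.14 * 73.7 = 3.5081 mm^3/s


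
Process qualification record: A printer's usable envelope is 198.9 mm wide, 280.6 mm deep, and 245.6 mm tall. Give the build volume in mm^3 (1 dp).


V = 198.9 * 280.6 * 245.6 = 13707265.1 mm^3


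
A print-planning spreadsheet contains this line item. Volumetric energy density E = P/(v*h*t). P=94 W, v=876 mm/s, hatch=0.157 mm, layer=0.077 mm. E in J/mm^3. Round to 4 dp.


E = 94 / (876*0.157*0.077) = 8.8763 J/mm^3


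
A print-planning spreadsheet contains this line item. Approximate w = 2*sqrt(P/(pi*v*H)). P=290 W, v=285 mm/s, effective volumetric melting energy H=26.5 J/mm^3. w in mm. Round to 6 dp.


w = 2*sqrt(290/(pi*285*26.5)) = 0.22111 mm


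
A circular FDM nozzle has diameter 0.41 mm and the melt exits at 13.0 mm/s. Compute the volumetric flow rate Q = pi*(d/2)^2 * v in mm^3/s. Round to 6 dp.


A = pi*(0.41/2)^2 = 0.13202543 mm^2
Q = 0.13202543 * 13.0 = 1.716331 mm^3/s


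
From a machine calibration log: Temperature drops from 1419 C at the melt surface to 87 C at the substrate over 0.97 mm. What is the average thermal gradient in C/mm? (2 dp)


G = (1419-87)/0.97 = 1373.2 C/mm


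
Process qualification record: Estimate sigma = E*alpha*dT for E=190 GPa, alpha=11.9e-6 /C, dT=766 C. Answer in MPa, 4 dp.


sigma = 190*1000 * 11.9e-6 * 766 = 1731.926 MPa


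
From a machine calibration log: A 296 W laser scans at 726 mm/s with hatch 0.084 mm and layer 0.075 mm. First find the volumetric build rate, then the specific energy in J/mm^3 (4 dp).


Build rate = 726 * 0.084 * 0.075 = 4.5738 mm^3/s
SE = 296 / 4.5738 = 64.7164 J/mm^3


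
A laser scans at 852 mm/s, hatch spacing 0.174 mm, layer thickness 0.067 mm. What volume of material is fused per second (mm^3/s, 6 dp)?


Rate = 852 * 0.174 * 0.067 = 9.932616 mm^3/s


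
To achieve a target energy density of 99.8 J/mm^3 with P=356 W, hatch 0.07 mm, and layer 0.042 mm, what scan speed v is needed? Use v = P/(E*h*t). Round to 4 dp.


v = 356 / (99.8*0.07*0.042) = 1213.311 mm/s


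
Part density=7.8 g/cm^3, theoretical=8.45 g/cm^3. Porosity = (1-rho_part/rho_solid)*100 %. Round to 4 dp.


Porosity = (1-7.8/8.45)*100 = 7.6923 %


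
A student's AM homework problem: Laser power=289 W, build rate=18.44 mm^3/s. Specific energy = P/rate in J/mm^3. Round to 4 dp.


SE = 289 / 18.44 = 15.6725 J/mm^3


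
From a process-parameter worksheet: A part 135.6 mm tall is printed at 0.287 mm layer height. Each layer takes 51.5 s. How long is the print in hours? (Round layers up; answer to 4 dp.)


Layers = ceil(135.6/0.287) = 473
t = 473 * 51.5 / 3600 = 6.7665 hrs


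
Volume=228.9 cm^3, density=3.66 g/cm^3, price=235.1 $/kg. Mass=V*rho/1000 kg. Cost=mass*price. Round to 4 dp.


Mass = 228.9*3.66/1000 = 0.837774 kg
Cost = 0.837774 * 235.1 = 196.9607 $


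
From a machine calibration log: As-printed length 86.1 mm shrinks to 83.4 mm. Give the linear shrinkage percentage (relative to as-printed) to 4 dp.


Shrinkage = ((86.1-83.4)/86.1)*100 = 3.1359 %


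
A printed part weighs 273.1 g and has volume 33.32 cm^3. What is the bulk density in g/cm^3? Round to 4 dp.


rho = 273.1 / 33.32 = 8.1963 g/cm^3


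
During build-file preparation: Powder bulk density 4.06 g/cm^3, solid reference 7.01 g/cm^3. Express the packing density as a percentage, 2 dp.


Packing = (4.06/7.01)*100 = 57.92 %


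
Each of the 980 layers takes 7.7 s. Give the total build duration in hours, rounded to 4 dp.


t = 980 * 7.7 / 3600 = 2.0961 hrs


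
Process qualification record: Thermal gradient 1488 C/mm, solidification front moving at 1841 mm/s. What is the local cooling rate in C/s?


CR = 1488 * 1841 = 2739408 C/s


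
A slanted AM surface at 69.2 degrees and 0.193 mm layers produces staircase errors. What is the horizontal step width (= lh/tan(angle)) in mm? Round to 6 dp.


step = 0.193 / tan(69.2) = 0.073314 mm


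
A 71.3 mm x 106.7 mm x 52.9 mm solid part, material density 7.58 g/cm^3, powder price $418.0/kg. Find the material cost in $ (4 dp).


V = 71.3 * 106.7 * 52.9 = 402447.859 mm^3 = 402.447859 cm^3
Mass = 402.447859 * 7.58 / 1000 = 3.05055477 kg
Cost = 3.05055477 * 418.0 = 1275.1319 $


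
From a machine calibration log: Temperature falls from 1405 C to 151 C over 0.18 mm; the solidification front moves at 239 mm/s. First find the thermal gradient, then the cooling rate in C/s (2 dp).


G = (1405-151)/0.18 = 6966.66666667 C/mm
CR = 6966.66666667 * 239 = 1665033.33 C/s


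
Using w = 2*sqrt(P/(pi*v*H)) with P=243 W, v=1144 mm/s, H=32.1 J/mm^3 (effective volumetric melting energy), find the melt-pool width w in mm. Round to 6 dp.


w = 2*sqrt(243/(pi*1144*32.1)) = 0.091789 mm


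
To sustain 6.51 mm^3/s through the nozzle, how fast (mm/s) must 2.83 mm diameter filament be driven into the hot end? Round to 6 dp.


A = pi*(2.83/2)^2 = 6.290175
v = 6.51 / 6.290175 = 1.034947 mm/s


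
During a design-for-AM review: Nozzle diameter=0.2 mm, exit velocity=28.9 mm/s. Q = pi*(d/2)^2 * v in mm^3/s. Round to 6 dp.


A = pi*(0.2/2)^2 = 0.03141593 mm^2
Q = 0.03141593 * 28.9 = 0.90792 mm^3/s


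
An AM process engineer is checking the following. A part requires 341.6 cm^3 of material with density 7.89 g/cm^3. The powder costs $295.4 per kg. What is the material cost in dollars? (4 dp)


Mass = 341.6*7.89/1000 = 2.695224 kg
Cost = 2.695224 * 295.4 = 796.1692 $


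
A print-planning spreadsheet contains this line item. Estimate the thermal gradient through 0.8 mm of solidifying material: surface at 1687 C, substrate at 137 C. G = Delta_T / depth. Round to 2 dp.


G = (1687-137)/0.8 = 1937.5 C/mm


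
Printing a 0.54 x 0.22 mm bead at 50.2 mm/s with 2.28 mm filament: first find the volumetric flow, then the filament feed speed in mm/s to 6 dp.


Q = 0.54 * 0.22 * 50.2 = 5.96376 mm^3/s
A_fil = pi*(2.28/2)^2 = 4.08281381 mm^2
v_feed = 5.96376 / 4.08281381 = 1.460698 mm/s


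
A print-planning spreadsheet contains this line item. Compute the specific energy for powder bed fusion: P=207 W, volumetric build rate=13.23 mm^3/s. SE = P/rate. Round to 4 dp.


SE = 207 / 13.23 = 15.6463 J/mm^3


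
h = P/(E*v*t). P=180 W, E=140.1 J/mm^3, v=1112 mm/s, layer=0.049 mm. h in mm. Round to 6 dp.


h = 180 / (140.1*1112*0.049) = 0.023579 mm


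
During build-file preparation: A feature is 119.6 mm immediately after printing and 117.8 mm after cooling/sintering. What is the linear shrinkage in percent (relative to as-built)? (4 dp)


Shrinkage = ((119.6-117.8)/119.6)*100 = 1.505 %


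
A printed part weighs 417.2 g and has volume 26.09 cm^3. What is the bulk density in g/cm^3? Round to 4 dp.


rho = 417.2 / 26.09 = 15.9908 g/cm^3


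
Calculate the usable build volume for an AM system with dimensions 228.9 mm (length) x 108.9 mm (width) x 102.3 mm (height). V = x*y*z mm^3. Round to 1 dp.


V = 228.9 * 108.9 * 102.3 = 2550053.6 mm^3


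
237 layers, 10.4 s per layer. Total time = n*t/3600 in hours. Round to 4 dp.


t = 237 * 10.4 / 3600 = 0.6847 hrs


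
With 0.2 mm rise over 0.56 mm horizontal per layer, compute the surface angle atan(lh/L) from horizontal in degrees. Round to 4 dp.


angle = atan(0.2/0.56) = 19.6538 degrees


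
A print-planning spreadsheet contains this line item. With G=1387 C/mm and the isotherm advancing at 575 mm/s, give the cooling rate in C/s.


CR = 1387 * 575 = 797525 C/s


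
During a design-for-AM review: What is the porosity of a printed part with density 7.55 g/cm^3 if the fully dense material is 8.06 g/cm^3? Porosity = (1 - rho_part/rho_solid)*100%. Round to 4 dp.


Porosity = (1-7.55/8.06)*100 = 6.3275 %


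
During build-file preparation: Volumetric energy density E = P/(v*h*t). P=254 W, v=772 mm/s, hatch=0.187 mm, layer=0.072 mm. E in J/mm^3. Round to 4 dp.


E = 254 / (772*0.187*0.072) = 24.4367 J/mm^3


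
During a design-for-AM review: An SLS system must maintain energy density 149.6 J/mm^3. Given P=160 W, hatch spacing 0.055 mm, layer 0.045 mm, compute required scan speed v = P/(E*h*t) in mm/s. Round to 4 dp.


v = 160 / (149.6*0.055*0.045) = 432.1288 mm/s


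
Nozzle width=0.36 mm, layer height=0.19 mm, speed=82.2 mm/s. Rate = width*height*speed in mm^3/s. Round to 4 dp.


Rate = 0.36 * 0.19 * 82.2 = 5.6225 mm^3/s


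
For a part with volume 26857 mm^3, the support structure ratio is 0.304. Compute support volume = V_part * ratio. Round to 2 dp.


V_support = 26857 * 0.304 = 8164.53 mm^3


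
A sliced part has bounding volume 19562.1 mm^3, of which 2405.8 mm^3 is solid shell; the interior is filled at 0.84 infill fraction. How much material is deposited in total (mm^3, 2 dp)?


V_infill = (19562.1 - 2405.8) * 0.84 = 14411.29
V_total = 2405.8 + 14411.29 = 16817.09 mm^3


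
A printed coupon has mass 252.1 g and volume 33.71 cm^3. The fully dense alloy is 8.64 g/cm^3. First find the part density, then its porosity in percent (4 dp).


rho_part = 252.1 / 33.71 = 7.47849303 g/cm^3
Porosity = (1 - 7.47849303/8.64)*100 = 13.4434 %


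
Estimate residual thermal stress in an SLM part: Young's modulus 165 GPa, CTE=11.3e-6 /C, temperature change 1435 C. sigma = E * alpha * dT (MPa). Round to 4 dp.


sigma = 165*1000 * 11.3e-6 * 1435 = 2675.5575 MPa


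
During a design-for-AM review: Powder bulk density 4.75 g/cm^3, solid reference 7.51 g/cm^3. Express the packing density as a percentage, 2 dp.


Packing = (4.75/7.51)*100 = 63.25 %


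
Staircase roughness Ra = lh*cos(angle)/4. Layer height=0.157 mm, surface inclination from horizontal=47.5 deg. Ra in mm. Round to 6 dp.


Ra = 0.157 * cos(47.5) / 4 = 0.026517 mm


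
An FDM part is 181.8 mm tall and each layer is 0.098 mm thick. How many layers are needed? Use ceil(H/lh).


Layers = ceil(181.8/0.098) = 1856


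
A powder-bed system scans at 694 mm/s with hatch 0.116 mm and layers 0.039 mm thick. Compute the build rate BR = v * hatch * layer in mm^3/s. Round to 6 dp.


Rate = 694 * 0.116 * 0.039 = 3.139656 mm^3/s


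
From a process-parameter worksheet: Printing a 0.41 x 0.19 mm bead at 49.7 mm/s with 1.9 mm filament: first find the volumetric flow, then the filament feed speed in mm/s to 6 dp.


Q = 0.41 * 0.19 * 49.7 = 3.87163 mm^3/s
A_fil = pi*(1.9/2)^2 = 2.83528737 mm^2
v_feed = 3.87163 / 2.83528737 = 1.365516 mm/s


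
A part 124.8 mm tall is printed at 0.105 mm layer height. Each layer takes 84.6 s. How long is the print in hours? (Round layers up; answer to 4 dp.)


Layers = ceil(124.8/0.105) = 1189
t = 1189 * 84.6 / 3600 = 27.9415 hrs


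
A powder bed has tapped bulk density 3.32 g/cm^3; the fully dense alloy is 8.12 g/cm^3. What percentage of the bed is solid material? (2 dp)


Packing = (3.32/8.12)*100 = 40.89 %


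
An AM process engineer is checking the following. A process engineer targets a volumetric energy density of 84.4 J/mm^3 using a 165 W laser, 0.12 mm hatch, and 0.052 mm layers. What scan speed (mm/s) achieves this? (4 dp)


v = 165 / (84.4*0.12*0.052) = 313.2975 mm/s


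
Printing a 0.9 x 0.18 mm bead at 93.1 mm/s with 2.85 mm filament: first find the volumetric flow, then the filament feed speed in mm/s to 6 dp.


Q = 0.9 * 0.18 * 93.1 = 15.0822 mm^3/s
A_fil = pi*(2.85/2)^2 = 6.37939658 mm^2
v_feed = 15.0822 / 6.37939658 = 2.364205 mm/s


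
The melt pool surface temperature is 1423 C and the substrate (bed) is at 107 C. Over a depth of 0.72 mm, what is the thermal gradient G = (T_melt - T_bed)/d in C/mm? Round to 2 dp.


G = (1423-107)/0.72 = 1827.78 C/mm


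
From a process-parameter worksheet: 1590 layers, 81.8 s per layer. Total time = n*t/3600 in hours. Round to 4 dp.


t = 1590 * 81.8 / 3600 = 36.1283 hrs


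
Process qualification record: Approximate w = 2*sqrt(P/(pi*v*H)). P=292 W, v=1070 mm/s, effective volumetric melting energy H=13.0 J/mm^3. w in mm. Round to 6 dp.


w = 2*sqrt(292/(pi*1070*13.0)) = 0.163487 mm


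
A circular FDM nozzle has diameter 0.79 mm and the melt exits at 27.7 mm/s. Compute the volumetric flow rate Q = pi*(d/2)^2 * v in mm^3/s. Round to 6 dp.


A = pi*(0.79/2)^2 = 0.49016699 mm^2
Q = 0.49016699 * 27.7 = 13.577626 mm^3/s


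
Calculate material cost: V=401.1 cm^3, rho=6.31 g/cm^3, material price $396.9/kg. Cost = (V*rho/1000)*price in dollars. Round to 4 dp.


Mass = 401.1*6.31/1000 = 2.530941 kg
Cost = 2.530941 * 396.9 = 1004.5305 $


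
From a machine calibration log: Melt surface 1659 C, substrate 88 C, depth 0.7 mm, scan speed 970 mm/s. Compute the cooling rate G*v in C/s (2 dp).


G = (1659-88)/0.7 = 2244.28571429 C/mm
CR = 2244.28571429 * 970 = 2176957.14 C/s


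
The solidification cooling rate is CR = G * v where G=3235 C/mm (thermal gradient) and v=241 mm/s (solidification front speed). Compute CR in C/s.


CR = 3235 * 241 = 779635 C/s


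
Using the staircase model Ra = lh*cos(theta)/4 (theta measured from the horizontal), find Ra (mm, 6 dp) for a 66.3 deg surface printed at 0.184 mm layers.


Ra = 0.184 * cos(66.3) / 4 = 0.01849 mm


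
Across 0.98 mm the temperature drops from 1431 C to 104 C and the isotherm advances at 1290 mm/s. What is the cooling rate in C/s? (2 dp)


G = (1431-104)/0.98 = 1354.08163265 C/mm
CR = 1354.08163265 * 1290 = 1746765.31 C/s


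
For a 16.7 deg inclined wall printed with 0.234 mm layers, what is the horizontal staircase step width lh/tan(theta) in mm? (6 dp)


step = 0.234 / tan(16.7) = 0.779963 mm


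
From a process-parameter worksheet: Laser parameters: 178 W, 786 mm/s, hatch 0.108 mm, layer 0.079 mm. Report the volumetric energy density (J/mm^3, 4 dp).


E = 178 / (786*0.108*0.079) = 26.5428 J/mm^3


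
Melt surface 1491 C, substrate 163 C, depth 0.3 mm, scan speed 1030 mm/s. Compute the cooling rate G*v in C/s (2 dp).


G = (1491-163)/0.3 = 4426.66666667 C/mm
CR = 4426.66666667 * 1030 = 4559466.67 C/s


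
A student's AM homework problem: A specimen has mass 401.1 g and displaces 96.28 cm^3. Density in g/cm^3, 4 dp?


rho = 401.1 / 96.28 = 4.166 g/cm^3


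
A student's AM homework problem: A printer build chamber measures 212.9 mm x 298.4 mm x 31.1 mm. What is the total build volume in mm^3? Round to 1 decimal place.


V = 212.9 * 298.4 * 31.1 = 1975763.1 mm^3


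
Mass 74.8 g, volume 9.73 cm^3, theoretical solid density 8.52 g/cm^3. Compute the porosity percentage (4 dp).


rho_part = 74.8 / 9.73 = 7.68756423 g/cm^3
Porosity = (1 - 7.68756423/8.52)*100 = 9.7704 %


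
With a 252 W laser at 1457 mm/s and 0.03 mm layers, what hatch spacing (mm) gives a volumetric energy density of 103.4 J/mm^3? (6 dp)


h = 252 / (103.4*1457*0.03) = 0.055757 mm


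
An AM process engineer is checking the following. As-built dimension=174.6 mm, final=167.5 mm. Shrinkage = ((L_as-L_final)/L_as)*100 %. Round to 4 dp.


Shrinkage = ((174.6-167.5)/174.6)*100 = 4.0664 %


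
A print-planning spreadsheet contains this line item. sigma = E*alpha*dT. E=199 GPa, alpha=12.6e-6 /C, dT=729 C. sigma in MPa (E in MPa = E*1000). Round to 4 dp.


sigma = 199*1000 * 12.6e-6 * 729 = 1827.8946 MPa


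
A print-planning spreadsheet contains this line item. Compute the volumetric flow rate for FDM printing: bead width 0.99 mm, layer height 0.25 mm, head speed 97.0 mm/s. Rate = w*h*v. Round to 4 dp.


Rate = 0.99 * 0.25 * 97.0 = 24.0075 mm^3/s


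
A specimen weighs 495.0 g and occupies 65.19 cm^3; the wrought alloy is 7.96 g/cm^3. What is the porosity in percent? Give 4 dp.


rho_part = 495.0 / 65.19 = 7.59318914 g/cm^3
Porosity = (1 - 7.59318914/7.96)*100 = 4.6082 %


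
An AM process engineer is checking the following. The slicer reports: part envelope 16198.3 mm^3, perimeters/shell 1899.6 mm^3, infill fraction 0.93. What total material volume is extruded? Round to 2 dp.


V_infill = (16198.3 - 1899.6) * 0.93 = 13297.79
V_total = 1899.6 + 13297.79 = 15197.39 mm^3


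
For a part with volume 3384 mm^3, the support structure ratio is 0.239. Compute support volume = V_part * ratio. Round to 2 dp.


V_support = 3384 * 0.239 = 808.78 mm^3


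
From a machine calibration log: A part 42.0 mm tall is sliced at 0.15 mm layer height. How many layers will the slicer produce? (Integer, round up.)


Layers = ceil(42.0/0.15) = 280


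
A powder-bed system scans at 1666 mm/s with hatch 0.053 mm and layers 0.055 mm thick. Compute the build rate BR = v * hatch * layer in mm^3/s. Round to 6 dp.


Rate = 1666 * 0.053 * 0.055 = 4.85639 mm^3/s


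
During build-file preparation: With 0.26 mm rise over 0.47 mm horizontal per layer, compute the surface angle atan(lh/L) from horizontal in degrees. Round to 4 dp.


angle = atan(0.26/0.47) = 28.951 degrees


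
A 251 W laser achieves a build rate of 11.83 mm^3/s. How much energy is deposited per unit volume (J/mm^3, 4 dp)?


SE = 251 / 11.83 = 21.2172 J/mm^3


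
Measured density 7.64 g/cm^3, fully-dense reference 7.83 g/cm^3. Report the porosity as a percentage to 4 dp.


Porosity = (1-7.64/7.83)*100 = 2.4266 %


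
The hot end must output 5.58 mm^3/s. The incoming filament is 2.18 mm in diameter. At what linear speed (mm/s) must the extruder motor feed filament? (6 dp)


A = pi*(2.18/2)^2 = 3.732526
v = 5.58 / 3.732526 = 1.494966 mm/s


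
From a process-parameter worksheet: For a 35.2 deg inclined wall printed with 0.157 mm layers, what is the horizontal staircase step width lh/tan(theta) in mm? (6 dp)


step = 0.157 / tan(35.2) = 0.222562 mm


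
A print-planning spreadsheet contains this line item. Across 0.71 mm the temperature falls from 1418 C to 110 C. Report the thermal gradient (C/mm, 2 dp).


G = (1418-110)/0.71 = 1842.25 C/mm


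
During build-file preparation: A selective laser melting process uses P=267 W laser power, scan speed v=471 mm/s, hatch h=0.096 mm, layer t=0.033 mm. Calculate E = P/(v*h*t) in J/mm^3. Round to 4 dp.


E = 267 / (471*0.096*0.033) = 178.9391 J/mm^3


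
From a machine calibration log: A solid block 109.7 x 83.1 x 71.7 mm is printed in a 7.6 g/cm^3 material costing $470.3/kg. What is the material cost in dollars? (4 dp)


V = 109.7 * 83.1 * 71.7 = 653622.219 mm^3 = 653.622219 cm^3
Mass = 653.622219 * 7.6 / 1000 = 4.96752886 kg
Cost = 4.96752886 * 470.3 = 2336.2288 $


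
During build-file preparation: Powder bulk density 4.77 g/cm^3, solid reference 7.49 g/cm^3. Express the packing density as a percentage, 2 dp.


Packing = (4.77/7.49)*100 = 63.68 %


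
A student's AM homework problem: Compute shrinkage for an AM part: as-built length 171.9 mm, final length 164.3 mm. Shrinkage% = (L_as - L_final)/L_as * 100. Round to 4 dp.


Shrinkage = ((171.9-164.3)/171.9)*100 = 4.4212 %


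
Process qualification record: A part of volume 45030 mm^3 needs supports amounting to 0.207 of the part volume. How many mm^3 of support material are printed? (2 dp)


V_support = 45030 * 0.207 = 9321.21 mm^3


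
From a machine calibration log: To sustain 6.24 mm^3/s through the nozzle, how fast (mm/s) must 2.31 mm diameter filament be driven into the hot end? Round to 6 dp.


A = pi*(2.31/2)^2 = 4.190963
v = 6.24 / 4.190963 = 1.488918 mm/s


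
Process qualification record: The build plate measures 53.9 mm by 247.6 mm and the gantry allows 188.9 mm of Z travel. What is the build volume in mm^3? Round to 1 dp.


V = 53.9 * 247.6 * 188.9 = 2520991.4 mm^3


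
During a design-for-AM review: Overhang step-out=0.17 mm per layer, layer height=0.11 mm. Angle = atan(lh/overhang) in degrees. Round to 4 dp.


angle = atan(0.11/0.17) = 32.9052 degrees


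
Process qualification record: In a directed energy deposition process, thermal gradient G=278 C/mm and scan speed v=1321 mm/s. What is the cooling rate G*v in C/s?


CR = 278 * 1321 = 367238 C/s


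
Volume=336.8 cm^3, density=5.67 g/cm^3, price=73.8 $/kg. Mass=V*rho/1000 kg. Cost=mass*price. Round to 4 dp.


Mass = 336.8*5.67/1000 = 1.909656 kg
Cost = 1.909656 * 73.8 = 140.9326 $


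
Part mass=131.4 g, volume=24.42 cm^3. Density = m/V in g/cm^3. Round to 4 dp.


rho = 131.4 / 24.42 = 5.3808 g/cm^3


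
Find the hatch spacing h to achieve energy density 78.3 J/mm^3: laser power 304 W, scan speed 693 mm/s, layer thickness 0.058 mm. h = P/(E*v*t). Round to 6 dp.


h = 304 / (78.3*693*0.058) = 0.096594 mm


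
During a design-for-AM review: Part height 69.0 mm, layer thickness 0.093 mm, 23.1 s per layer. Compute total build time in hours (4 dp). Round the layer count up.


Layers = ceil(69.0/0.093) = 742
t = 742 * 23.1 / 3600 = 4.7612 hrs


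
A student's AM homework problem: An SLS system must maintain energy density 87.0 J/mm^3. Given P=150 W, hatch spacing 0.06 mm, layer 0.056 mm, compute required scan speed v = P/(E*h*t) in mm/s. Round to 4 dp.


v = 150 / (87.0*0.06*0.056) = 513.1363 mm/s


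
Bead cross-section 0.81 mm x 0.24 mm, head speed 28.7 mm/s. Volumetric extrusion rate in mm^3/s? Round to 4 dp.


Rate = 0.81 * 0.24 * 28.7 = 5.5793 mm^3/s


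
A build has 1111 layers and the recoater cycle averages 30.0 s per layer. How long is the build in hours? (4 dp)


t = 1111 * 30.0 / 3600 = 9.2583 hrs


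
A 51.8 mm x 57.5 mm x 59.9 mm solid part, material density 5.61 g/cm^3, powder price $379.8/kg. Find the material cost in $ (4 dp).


V = 51.8 * 57.5 * 59.9 = 178412.15 mm^3 = 178.41215 cm^3
Mass = 178.41215 * 5.61 / 1000 = 1.00089216 kg
Cost = 1.00089216 * 379.8 = 380.1388 $


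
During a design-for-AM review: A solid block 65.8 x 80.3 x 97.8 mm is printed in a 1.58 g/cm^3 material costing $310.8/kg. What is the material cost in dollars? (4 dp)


V = 65.8 * 80.3 * 97.8 = 516749.772 mm^3 = 516.749772 cm^3
Mass = 516.749772 * 1.58 / 1000 = 0.81646464 kg
Cost = 0.81646464 * 310.8 = 253.7572 $


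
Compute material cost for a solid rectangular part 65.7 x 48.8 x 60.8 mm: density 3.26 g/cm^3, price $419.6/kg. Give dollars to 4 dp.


V = 65.7 * 48.8 * 60.8 = 194934.528 mm^3 = 194.934528 cm^3
Mass = 194.934528 * 3.26 / 1000 = 0.63548656 kg
Cost = 0.63548656 * 419.6 = 266.6502 $


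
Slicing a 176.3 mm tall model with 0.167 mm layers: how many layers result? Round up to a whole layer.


Layers = ceil(176.3/0.167) = 1056


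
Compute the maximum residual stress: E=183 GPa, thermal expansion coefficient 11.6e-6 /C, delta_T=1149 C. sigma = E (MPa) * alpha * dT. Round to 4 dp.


sigma = 183*1000 * 11.6e-6 * 1149 = 2439.0972 MPa


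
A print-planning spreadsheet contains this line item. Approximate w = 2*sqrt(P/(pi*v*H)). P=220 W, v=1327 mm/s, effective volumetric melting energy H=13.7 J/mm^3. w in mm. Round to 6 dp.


w = 2*sqrt(220/(pi*1327*13.7)) = 0.124128 mm


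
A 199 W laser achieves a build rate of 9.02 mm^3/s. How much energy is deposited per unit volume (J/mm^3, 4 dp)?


SE = 199 / 9.02 = 22.0621 J/mm^3


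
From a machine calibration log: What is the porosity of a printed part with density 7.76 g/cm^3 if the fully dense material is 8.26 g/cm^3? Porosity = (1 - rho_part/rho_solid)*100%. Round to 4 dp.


Porosity = (1-7.76/8.26)*100 = 6.0533 %


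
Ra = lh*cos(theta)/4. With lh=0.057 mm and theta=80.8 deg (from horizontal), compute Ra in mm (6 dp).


Ra = 0.057 * cos(80.8) / 4 = 0.002278 mm


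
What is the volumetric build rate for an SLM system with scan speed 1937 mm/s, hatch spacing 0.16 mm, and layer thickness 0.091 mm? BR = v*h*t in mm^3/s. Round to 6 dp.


Rate = 1937 * 0.16 * 0.091 = 28.20272 mm^3/s


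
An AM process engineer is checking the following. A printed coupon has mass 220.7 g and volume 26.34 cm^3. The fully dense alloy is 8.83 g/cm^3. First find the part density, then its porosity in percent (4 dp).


rho_part = 220.7 / 26.34 = 8.37889142 g/cm^3
Porosity = (1 - 8.37889142/8.83)*100 = 5.1088 %


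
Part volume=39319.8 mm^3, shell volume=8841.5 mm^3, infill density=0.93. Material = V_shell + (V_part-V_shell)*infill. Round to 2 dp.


V_infill = (39319.8 - 8841.5) * 0.93 = 28344.82
V_total = 8841.5 + 28344.82 = 37186.32 mm^3


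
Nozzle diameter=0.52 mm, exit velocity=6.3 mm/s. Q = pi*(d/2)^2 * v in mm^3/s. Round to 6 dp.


A = pi*(0.52/2)^2 = 0.21237166 mm^2
Q = 0.21237166 * 6.3 = 1.337941 mm^3/s


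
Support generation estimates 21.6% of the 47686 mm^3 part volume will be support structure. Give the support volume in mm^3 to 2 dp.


V_support = 47686 * 0.216 = 10300.18 mm^3


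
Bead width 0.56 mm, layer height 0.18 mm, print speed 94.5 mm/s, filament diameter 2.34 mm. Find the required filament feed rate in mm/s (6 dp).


Q = 0.56 * 0.18 * 94.5 = 9.5256 mm^3/s
A_fil = pi*(2.34/2)^2 = 4.30052618 mm^2
v_feed = 9.5256 / 4.30052618 = 2.214985 mm/s


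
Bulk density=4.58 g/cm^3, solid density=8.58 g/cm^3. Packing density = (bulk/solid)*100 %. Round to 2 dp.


Packing = (4.58/8.58)*100 = 53.38 %


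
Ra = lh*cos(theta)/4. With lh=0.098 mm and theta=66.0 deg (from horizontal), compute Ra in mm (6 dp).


Ra = 0.098 * cos(66.0) / 4 = 0.009965 mm


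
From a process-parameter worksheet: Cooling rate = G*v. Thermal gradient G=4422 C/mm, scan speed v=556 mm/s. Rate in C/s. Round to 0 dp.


CR = 4422 * 556 = 2458632 C/s


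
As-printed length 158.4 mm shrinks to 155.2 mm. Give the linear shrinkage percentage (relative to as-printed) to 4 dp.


Shrinkage = ((158.4-155.2)/158.4)*100 = 2.0202 %


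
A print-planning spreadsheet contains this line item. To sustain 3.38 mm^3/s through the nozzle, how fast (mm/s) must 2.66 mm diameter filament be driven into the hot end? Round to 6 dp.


A = pi*(2.66/2)^2 = 5.557163
v = 3.38 / 5.557163 = 0.608224 mm/s


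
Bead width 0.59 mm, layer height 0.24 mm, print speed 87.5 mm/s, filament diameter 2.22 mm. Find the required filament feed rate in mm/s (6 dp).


Q = 0.59 * 0.24 * 87.5 = 12.39 mm^3/s
A_fil = pi*(2.22/2)^2 = 3.87075631 mm^2
v_feed = 12.39 / 3.87075631 = 3.200925 mm/s


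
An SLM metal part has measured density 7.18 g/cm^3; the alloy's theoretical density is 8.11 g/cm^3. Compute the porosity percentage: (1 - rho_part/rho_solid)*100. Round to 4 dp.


Porosity = (1-7.18/8.11)*100 = 11.4673 %


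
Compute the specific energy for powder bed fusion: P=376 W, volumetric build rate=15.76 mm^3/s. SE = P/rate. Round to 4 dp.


SE = 376 / 15.76 = 23.8579 J/mm^3


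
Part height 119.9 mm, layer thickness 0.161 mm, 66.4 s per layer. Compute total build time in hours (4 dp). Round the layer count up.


Layers = ceil(119.9/0.161) = 745
t = 745 * 66.4 / 3600 = 13.7411 hrs


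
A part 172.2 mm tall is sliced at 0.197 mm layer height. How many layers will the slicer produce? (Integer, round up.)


Layers = ceil(172.2/0.197) = 875


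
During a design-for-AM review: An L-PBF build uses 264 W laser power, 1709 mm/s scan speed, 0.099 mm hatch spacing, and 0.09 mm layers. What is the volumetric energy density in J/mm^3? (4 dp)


E = 264 / (1709*0.099*0.09) = 17.3374 J/mm^3


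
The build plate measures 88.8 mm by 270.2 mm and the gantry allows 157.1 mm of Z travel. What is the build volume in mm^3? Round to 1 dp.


V = 88.8 * 270.2 * 157.1 = 3769419.7 mm^3


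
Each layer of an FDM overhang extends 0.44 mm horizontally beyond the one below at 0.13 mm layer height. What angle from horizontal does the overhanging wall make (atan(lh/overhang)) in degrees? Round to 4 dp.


angle = atan(0.13/0.44) = 16.46 degrees


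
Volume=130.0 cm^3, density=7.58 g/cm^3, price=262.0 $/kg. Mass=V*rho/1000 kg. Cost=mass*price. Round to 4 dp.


Mass = 130.0*7.58/1000 = 0.9854 kg
Cost = 0.9854 * 262.0 = 258.1748 $


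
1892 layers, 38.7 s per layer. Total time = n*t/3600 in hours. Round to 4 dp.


t = 1892 * 38.7 / 3600 = 20.339 hrs


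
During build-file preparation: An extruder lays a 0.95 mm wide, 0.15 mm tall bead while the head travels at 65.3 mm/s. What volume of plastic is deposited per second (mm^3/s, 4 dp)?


Rate = 0.95 * 0.15 * 65.3 = 9.3053 mm^3/s


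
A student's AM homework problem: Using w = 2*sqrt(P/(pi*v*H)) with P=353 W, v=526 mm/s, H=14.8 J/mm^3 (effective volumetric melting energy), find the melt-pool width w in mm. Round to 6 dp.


w = 2*sqrt(353/(pi*526*14.8)) = 0.240281 mm


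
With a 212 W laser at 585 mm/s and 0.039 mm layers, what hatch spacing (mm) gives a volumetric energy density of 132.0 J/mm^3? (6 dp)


h = 212 / (132.0*585*0.039) = 0.070395 mm


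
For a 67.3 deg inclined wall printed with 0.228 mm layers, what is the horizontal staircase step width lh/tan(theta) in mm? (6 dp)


step = 0.228 / tan(67.3) = 0.095374 mm


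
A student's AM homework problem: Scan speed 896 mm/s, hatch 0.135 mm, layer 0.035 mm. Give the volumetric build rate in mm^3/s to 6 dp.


Rate = 896 * 0.135 * 0.035 = 4.2336 mm^3/s


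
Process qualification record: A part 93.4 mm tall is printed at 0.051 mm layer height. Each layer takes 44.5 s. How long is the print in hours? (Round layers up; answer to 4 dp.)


Layers = ceil(93.4/0.051) = 1832
t = 1832 * 44.5 / 3600 = 22.6456 hrs


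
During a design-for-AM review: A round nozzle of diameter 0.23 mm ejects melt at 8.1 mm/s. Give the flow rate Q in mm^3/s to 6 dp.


A = pi*(0.23/2)^2 = 0.04154756 mm^2
Q = 0.04154756 * 8.1 = 0.336535 mm^3/s


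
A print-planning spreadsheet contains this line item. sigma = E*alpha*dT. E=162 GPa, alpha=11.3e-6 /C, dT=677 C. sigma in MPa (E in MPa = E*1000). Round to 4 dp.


sigma = 162*1000 * 11.3e-6 * 677 = 1239.3162 MPa


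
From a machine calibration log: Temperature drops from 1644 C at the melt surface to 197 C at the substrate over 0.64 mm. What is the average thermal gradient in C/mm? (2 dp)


G = (1644-197)/0.64 = 2260.94 C/mm


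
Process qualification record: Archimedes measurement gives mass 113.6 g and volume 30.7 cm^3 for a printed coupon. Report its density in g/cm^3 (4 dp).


rho = 113.6 / 30.7 = 3.7003 g/cm^3


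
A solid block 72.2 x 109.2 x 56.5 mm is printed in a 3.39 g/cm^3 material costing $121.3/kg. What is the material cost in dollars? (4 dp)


V = 72.2 * 109.2 * 56.5 = 445459.56 mm^3 = 445.45956 cm^3
Mass = 445.45956 * 3.39 / 1000 = 1.51010791 kg
Cost = 1.51010791 * 121.3 = 183.1761 $


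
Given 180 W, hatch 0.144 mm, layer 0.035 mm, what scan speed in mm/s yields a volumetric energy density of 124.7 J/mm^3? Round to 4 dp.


v = 180 / (124.7*0.144*0.035) = 286.4016 mm/s


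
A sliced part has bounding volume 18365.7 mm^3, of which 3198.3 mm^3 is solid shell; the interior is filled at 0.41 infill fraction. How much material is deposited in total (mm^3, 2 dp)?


V_infill = (18365.7 - 3198.3) * 0.41 = 6218.63
V_total = 3198.3 + 6218.63 = 9416.93 mm^3


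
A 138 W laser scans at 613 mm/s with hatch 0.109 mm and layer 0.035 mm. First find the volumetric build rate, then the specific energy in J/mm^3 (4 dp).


Build rate = 613 * 0.109 * 0.035 = 2.338595 mm^3/s
SE = 138 / 2.338595 = 59.0098 J/mm^3


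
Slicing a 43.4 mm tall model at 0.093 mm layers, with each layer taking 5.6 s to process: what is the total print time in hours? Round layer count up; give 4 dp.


Layers = ceil(43.4/0.093) = 467
t = 467 * 5.6 / 3600 = 0.7264 hrs


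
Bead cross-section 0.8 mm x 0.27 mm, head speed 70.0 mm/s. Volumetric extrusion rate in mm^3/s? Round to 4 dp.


Rate = 0.8 * 0.27 * 70.0 = 15.12 mm^3/s


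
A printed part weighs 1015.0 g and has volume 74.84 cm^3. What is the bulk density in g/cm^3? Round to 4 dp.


rho = 1015.0 / 74.84 = 13.5623 g/cm^3


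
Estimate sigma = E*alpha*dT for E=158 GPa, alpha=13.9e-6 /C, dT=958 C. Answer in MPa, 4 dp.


sigma = 158*1000 * 13.9e-6 * 958 = 2103.9596 MPa


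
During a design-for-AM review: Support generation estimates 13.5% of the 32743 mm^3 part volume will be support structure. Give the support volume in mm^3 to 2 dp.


V_support = 32743 * 0.135 = 4420.31 mm^3


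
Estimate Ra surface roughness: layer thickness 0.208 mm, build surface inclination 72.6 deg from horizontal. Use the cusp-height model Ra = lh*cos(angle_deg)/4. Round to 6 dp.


Ra = 0.208 * cos(72.6) / 4 = 0.01555 mm


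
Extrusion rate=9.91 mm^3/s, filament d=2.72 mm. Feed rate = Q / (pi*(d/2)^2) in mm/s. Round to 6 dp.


A = pi*(2.72/2)^2 = 5.81069
v = 9.91 / 5.81069 = 1.705477 mm/s


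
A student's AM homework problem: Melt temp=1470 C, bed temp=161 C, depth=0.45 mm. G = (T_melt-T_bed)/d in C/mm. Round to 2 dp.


G = (1470-161)/0.45 = 2908.89 C/mm


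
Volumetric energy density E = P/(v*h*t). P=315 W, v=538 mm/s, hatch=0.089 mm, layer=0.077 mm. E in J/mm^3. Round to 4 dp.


E = 315 / (538*0.089*0.077) = 85.4373 J/mm^3


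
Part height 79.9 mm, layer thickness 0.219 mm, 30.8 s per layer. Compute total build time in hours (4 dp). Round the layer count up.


Layers = ceil(79.9/0.219) = 365
t = 365 * 30.8 / 3600 = 3.1228 hrs


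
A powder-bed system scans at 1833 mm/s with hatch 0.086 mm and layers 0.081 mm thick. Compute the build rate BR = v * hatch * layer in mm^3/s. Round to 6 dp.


Rate = 1833 * 0.086 * 0.081 = 12.768678 mm^3/s


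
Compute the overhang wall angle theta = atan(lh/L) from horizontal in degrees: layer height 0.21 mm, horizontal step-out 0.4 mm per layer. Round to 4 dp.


angle = atan(0.21/0.4) = 27.6995 degrees


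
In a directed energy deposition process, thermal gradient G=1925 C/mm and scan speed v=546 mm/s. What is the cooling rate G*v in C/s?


CR = 1925 * 546 = 1051050 C/s


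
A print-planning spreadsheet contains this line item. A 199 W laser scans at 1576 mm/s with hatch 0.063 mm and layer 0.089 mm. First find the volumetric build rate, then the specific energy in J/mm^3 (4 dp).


Build rate = 1576 * 0.063 * 0.089 = 8.836632 mm^3/s
SE = 199 / 8.836632 = 22.5199 J/mm^3


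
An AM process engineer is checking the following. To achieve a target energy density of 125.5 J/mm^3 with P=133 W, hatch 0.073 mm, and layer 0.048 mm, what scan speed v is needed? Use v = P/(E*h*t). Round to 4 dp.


v = 133 / (125.5*0.073*0.048) = 302.4432 mm/s


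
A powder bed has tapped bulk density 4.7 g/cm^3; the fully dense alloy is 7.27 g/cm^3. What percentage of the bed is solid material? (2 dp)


Packing = (4.7/7.27)*100 = 64.65 %


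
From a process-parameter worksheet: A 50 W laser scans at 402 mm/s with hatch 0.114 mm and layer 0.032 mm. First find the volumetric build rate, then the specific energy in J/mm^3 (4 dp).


Build rate = 402 * 0.114 * 0.032 = 1.466496 mm^3/s
SE = 50 / 1.466496 = 34.0949 J/mm^3


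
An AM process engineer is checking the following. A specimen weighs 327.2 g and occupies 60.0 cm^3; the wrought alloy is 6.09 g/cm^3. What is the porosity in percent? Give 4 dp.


rho_part = 327.2 / 60.0 = 5.45333333 g/cm^3
Porosity = (1 - 5.45333333/6.09)*100 = 10.4543 %


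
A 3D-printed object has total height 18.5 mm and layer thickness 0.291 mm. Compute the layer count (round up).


Layers = ceil(18.5/0.291) = 64


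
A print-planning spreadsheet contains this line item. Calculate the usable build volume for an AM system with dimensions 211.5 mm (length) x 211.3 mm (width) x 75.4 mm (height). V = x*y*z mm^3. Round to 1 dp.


V = 211.5 * 211.3 * 75.4 = 3369622.2 mm^3


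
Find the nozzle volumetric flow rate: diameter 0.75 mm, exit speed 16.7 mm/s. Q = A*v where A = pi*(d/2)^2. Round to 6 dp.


A = pi*(0.75/2)^2 = 0.44178647 mm^2
Q = 0.44178647 * 16.7 = 7.377834 mm^3/s


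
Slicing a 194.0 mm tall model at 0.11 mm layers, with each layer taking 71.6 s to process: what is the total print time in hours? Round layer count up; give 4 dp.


Layers = ceil(194.0/0.11) = 1764
t = 1764 * 71.6 / 3600 = 35.084 hrs


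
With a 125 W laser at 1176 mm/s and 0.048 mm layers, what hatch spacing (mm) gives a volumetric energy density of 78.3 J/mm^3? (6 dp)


h = 125 / (78.3*1176*0.048) = 0.028281 mm
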